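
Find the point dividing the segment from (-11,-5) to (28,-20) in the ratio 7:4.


Px = (7*28 + 4*(-11))/11 = 152/11 = 13.8182
Py = (7*(-20) + 4*(-5))/11 = -160/11 = -14.5455

P = (13.8182, -14.5455)


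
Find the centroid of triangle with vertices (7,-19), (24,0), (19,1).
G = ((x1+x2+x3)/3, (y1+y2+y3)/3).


Gx = (7+24+19)/3 = 50/3 = 16.6667
Gy = (-19+0+1)/3 = -18/3 = -6.0000

G = (16.6667, -6.0000)


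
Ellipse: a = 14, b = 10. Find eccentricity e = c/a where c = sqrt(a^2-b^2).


c = sqrt(196-100) = sqrt(96) = 9.7980
e = c/a = sqrt(96)/14 = 0.6999

e = 0.6999


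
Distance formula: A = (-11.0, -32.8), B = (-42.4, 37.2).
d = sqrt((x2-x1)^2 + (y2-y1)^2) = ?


dx = -42.4 + 11.0 = -31.4
dy = 37.2 + 32.8 = 70.0
d = sqrt(985.96 + 4900.0) = sqrt(5885.96) = 76.7200

76.7200


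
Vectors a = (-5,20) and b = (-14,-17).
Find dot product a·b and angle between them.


a·b = -5*(-14) + 20*(-17) = 70 - 340 = -270
|a| = sqrt(25+400) = 20.6155
|b| = sqrt(196+289) = 22.0227
cos(theta) = -270/(sqrt(425)*sqrt(485)) = -270/sqrt(206125) = -0.594701
theta = arccos(-270/sqrt(206125)) = 126.4913 degrees

a·b = -270, theta = 126.4913 deg


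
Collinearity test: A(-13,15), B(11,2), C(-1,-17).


-13*(2+ 17) + 11*(-17-15) - 1*(15-2)
= -247 - 352 - 13 = -612

No, not collinear (determinant = -612)


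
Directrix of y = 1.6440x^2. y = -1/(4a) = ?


a = 1.6440
1/(4a) = 0.1521
directrix: y = -0.1521 = -0.1521

y = -0.1521


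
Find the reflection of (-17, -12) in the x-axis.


Reflection rule for x-axis: (x, -y)
(-17, -12) -> (-17, 12)

(-17, 12)


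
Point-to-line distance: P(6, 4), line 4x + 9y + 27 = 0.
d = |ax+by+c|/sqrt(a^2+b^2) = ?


|4*6 + 9*4 + 27| = |87| = 87
sqrt(16 + 81) = sqrt(97) = 9.8489
d = 87/sqrt(97) = 8.8335

8.8335


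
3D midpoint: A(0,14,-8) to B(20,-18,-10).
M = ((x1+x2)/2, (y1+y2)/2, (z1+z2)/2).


Mx = (0+20)/2 = 10.0000
My = (14- 18)/2 = -2.0000
Mz = (-8- 10)/2 = -9.0000

M = (10.0000, -2.0000, -9.0000)


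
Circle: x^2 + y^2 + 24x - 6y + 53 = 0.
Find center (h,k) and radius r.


h = -D/2 = -24/2 = -12
k = -E/2 = 6/2 = 3
r^2 = h^2 + k^2 - F = 144 + 9 - 53 = 100
r = 10

Center (-12, 3), radius = 10


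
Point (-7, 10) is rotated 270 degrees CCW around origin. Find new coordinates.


cos(270) = 0, sin(270) = -1
x' = -7*0 - 10*(-1) = 10
y' = -7*(-1) + 10*0 = 7

(10, 7)


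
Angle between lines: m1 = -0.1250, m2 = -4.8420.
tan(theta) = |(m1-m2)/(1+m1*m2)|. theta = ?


m1-m2 = 4.717
1+m1*m2 = 1.60525
tan(theta) = |4.717/1.60525| = 2.938483
theta = arctan(|4.717/1.60525|) = 71.2060 degrees (acute angle)

71.2060 degrees


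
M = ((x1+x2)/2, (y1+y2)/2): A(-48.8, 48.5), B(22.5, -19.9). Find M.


Mx = (-48.8 + 22.5)/2 = -26.3/2 = -13.1500
My = (48.5 - 19.9)/2 = 28.6/2 = 14.3000

(-13.1500, 14.3000)


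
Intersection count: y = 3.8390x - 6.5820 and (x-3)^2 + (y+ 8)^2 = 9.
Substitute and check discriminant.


Substitute y = 3.8390x - 6.5820: (x-3)^2 + (3.8390x- 6.5820+ 8)^2 = 9
Expand to Ax^2 + Bx + C = 0, where b-k = 1.418
A = 1+m^2 = 15.737921
B = 2(m(b-k) - h) = 2(3.8390*1.418 - 3) = 4.887404
C = h^2 + (b-k)^2 - r^2 = 9 + 2.010724 - 9 = 2.010724
disc = B^2-4AC = 23.8867 - 126.5785 = -102.6918
disc < 0

0 intersection points


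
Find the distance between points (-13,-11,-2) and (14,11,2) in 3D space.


dx=27, dy=22, dz=4
d = sqrt(729+484+16) = sqrt(1229) = 35.0571

35.0571


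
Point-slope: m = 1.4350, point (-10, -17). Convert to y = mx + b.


y + 17 = 1.4350(x + 10)
y = 1.4350x - 17 - 1.4350*(-10)
y = 1.4350x - 2.6500

y = 1.4350x - 2.6500


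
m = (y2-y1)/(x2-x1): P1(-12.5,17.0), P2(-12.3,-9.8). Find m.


dy = -9.8 - 17.0 = -26.8
dx = -12.3 + 12.5 = 0.2
m = -26.8/0.2 = -134.0000

m = -134.0000


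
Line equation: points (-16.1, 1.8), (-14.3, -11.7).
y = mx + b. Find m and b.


m = (-13.5)/(1.8) = -7.5000
b = y1 - m*x1 = 1.8 - (-13.5*(-16.1))/(1.8) = 1.8 - 120.7500 = -118.9500

y = -7.5000x - 118.9500


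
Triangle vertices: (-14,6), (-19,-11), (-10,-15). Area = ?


-14*(-11+ 15) = -56
-19*(-15-6) = 399
-10*(6+ 11) = -170
sum = 173
Area = |173|/2 = 86.5000

86.5000 sq units


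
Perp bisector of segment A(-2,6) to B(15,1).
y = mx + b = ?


Midpoint = (6.5, 3.5)
Slope of AB = dy/dx = -5/17 = -0.2941
Perp slope = -dx/dy = 17/5 = 3.4000
b = My - (perp slope)*Mx = 3.5 + (17*6.5)/(-5) = 3.5 - 22.1000 = -18.6000

y = 3.4000x - 18.6000


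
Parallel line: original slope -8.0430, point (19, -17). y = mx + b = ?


Parallel lines have equal slopes.
m2 = -8.0430
b2 = -17 + 8.0430*19 = 135.8170

y = -8.0430x + 135.8170


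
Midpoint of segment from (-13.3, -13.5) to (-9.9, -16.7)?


Mx = (-13.3 - 9.9)/2 = -23.2/2 = -11.6000
My = (-13.5 - 16.7)/2 = -30.2/2 = -15.1000

(-11.6000, -15.1000)


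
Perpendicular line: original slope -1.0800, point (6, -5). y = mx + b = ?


Perpendicular slope = -1/m1 = -1/(-1.0800) = 0.9259
b2 = y0 - m2*x0 = -5 + 6/(-1.0800) = -5 - 5.5556 = -10.5556

y = 0.9259x - 10.5556


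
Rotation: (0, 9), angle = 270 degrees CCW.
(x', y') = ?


cos(270) = 0, sin(270) = -1
x' = 0*0 - 9*(-1) = 9
y' = 0*(-1) + 9*0 = 0

(9, 0)


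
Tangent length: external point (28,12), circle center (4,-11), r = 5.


d = sqrt((28-4)^2 + (12+ 11)^2) = sqrt(576+529) = 33.2415
L = sqrt(1105.0000 - 25) = sqrt(1080.0000) = 32.8634

32.8634


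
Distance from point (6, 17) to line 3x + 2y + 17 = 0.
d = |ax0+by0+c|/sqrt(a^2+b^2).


|3*6 + 2*17 + 17| = |69| = 69
sqrt(9 + 4) = sqrt(13) = 3.6056
d = 69/sqrt(13) = 19.1372

19.1372


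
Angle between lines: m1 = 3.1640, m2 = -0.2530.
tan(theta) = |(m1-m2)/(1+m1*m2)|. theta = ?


m1-m2 = 3.417
1+m1*m2 = 0.199508
tan(theta) = |3.417/0.199508| = 17.127133
theta = arctan(|3.417/0.199508|) = 86.6585 degrees (acute angle)

86.6585 degrees


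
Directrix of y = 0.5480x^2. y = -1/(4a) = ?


a = 0.5480
1/(4a) = 0.4562
directrix: y = -0.4562 = -0.4562

y = -0.4562


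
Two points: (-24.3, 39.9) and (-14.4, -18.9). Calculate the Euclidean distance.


dx = -14.4 + 24.3 = 9.9
dy = -18.9 - 39.9 = -58.8
d = sqrt(98.01 + 3457.44) = sqrt(3555.45) = 59.6276

59.6276


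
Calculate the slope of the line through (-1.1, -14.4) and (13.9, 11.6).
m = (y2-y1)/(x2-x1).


dy = 11.6 + 14.4 = 26.0
dx = 13.9 + 1.1 = 15.0
m = 26.0/15.0 = 1.7333

m = 1.7333


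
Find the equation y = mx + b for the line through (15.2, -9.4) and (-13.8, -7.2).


m = (2.2)/(-29.0) = -0.0759
b = y1 - m*x1 = -9.4 - (2.2*15.2)/(-29.0) = -9.4 + 1.1531 = -8.2469

y = -0.0759x - 8.2469


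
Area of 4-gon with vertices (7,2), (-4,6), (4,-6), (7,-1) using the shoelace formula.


sum(xi*y_{i+1}) = 7*6 - 4*(-6) + 4*(-1) + 7*2 = 76
sum(yi*x_{i+1}) = 2*(-4) + 6*4 - 6*7 - 1*7 = -33
Area = |76 + 33|/2 = 109/2 = 54.5000

54.5000 sq units


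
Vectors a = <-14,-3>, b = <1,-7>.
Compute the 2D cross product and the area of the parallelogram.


cross = -14*(-7) + 3*1 = 98 + 3 = 101
Parallelogram area = |101| = 101

cross = 101, parallelogram area = 101


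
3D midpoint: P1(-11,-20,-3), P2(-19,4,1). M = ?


Mx = (-11- 19)/2 = -15.0000
My = (-20+4)/2 = -8.0000
Mz = (-3+1)/2 = -1.0000

M = (-15.0000, -8.0000, -1.0000)


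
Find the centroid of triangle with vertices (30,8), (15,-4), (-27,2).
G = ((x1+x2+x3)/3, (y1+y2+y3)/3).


Gx = (30+15- 27)/3 = 18/3 = 6.0000
Gy = (8- 4+2)/3 = 6/3 = 2.0000

G = (6.0000, 2.0000)


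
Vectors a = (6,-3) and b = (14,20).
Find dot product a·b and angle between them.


a·b = 6*14 - 3*20 = 84 - 60 = 24
|a| = sqrt(36+9) = 6.7082
|b| = sqrt(196+400) = 24.4131
cos(theta) = 24/(sqrt(45)*sqrt(596)) = 24/sqrt(26820) = 0.146549
theta = arccos(24/sqrt(26820)) = 81.5730 degrees

a·b = 24, theta = 81.5730 deg


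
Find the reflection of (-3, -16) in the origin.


Reflection rule for origin: (-x, -y)
(-3, -16) -> (3, 16)

(3, 16)


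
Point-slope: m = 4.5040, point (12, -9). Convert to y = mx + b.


y + 9 = 4.5040(x - 12)
y = 4.5040x - 9 - 4.5040*12
y = 4.5040x - 63.0480

y = 4.5040x - 63.0480


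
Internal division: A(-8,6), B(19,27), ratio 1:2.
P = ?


Px = (1*19 + 2*(-8))/3 = 3/3 = 1.0000
Py = (1*27 + 2*6)/3 = 39/3 = 13.0000

P = (1.0000, 13.0000)


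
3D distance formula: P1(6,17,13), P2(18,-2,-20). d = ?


dx=12, dy=-19, dz=-33
d = sqrt(144+361+1089) = sqrt(1594) = 39.9249

39.9249


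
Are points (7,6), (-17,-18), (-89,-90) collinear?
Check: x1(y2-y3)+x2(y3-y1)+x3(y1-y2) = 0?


7*(-18+ 90) - 17*(-90-6) - 89*(6+ 18)
= 504 + 1632 - 2136 = 0

Yes, collinear (determinant = 0)


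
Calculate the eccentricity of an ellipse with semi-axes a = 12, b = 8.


c = sqrt(144-64) = sqrt(80) = 8.9443
e = c/a = sqrt(80)/12 = 0.7454

e = 0.7454


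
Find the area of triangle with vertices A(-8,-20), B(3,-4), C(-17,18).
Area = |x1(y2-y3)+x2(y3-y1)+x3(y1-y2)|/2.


-8*(-4-18) = 176
3*(18+ 20) = 114
-17*(-20+ 4) = 272
sum = 562
Area = |562|/2 = 281.0000

281.0000 sq units


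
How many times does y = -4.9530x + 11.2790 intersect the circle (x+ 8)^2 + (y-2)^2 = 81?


Substitute y = -4.9530x + 11.2790: (x+ 8)^2 + (-4.9530x+11.2790-2)^2 = 81
Expand to Ax^2 + Bx + C = 0, where b-k = 9.279
A = 1+m^2 = 25.532209
B = 2(m(b-k) - h) = 2(-4.9530*9.279 + 8) = -75.917774
C = h^2 + (b-k)^2 - r^2 = 64 + 86.099841 - 81 = 69.099841
disc = B^2-4AC = 5763.5084 - 7057.0863 = -1293.5779
disc < 0

0 intersection points


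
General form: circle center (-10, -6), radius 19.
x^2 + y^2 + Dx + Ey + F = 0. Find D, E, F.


(x+ 10)^2 + (y+ 6)^2 = 19^2
D = -2h = 20, E = -2k = 12
F = h^2+k^2-r^2 = 100+36-361 = -225

D = 20, E = 12, F = -225


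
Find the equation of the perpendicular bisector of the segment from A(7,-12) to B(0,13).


Midpoint = (3.5, 0.5)
Slope of AB = dy/dx = 25/(-7) = -3.5714
Perp slope = -dx/dy = 7/25 = 0.2800
b = My - (perp slope)*Mx = 0.5 + (-7*3.5)/25 = 0.5 - 0.9800 = -0.4800

y = 0.2800x - 0.4800


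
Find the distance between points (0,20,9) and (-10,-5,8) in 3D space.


dx=-10, dy=-25, dz=-1
d = sqrt(100+625+1) = sqrt(726) = 26.9444

26.9444


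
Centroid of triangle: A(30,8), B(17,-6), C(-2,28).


Gx = (30+17- 2)/3 = 45/3 = 15.0000
Gy = (8- 6+28)/3 = 30/3 = 10.0000

G = (15.0000, 10.0000)


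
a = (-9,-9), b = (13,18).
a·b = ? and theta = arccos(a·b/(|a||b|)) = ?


a·b = -9*13 - 9*18 = -117 - 162 = -279
|a| = sqrt(81+81) = 12.7279
|b| = sqrt(169+324) = 22.2036
cos(theta) = -279/(sqrt(162)*sqrt(493)) = -279/sqrt(79866) = -0.987241
theta = arccos(-279/sqrt(79866)) = 170.8377 degrees

a·b = -279, theta = 170.8377 deg


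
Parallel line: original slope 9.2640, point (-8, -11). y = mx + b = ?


Parallel lines have equal slopes.
m2 = 9.2640
b2 = -11 - 9.2640*(-8) = 63.1120

y = 9.2640x + 63.1120


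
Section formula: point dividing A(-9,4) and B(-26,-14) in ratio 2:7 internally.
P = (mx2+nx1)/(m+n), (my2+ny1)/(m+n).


Px = (2*(-26) + 7*(-9))/9 = -115/9 = -12.7778
Py = (2*(-14) + 7*4)/9 = 0/9 = 0

P = (-12.7778, 0)


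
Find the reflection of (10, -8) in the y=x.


Reflection rule for y=x: (y, x)
(10, -8) -> (-8, 10)

(-8, 10)


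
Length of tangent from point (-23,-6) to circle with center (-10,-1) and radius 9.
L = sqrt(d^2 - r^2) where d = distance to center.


d = sqrt((-23+ 10)^2 + (-6+ 1)^2) = sqrt(169+25) = 13.9284
L = sqrt(194.0000 - 81) = sqrt(113.0000) = 10.6301

10.6301


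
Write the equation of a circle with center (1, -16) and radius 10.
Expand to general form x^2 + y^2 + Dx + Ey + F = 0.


(x-1)^2 + (y+ 16)^2 = 10^2
D = -2h = -2, E = -2k = 32
F = h^2+k^2-r^2 = 1+256-100 = 157

x^2 + y^2 - 2x + 32y + 157 = 0


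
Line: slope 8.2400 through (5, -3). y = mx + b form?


y + 3 = 8.2400(x - 5)
y = 8.2400x - 3 - 8.2400*5
y = 8.2400x - 44.2000

y = 8.2400x - 44.2000


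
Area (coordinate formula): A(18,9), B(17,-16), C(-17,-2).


18*(-16+ 2) = -252
17*(-2-9) = -187
-17*(9+ 16) = -425
sum = -864
Area = |-864|/2 = 432.0000

432.0000 sq units


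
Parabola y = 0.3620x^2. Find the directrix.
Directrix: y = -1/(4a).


a = 0.3620
1/(4a) = 0.6906
directrix: y = -0.6906 = -0.6906

y = -0.6906


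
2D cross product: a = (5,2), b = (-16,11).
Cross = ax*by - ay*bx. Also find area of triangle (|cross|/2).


cross = 5*11 - 2*(-16) = 55 + 32 = 87
Triangle area = |87|/2 = 87/2 = 43.5000

cross = 87, triangle area = 43.5000


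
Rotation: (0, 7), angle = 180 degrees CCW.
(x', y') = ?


cos(180) = -1, sin(180) = 0
x' = 0*(-1) - 7*0 = 0
y' = 0*0 + 7*(-1) = -7

(0, -7)


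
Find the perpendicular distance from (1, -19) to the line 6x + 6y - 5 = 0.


|6*1 + 6*(-19) - 5| = |-113| = 113
sqrt(36 + 36) = sqrt(72) = 8.4853
d = 113/sqrt(72) = 13.3172

13.3172


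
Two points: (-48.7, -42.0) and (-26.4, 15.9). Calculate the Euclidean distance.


dx = -26.4 + 48.7 = 22.3
dy = 15.9 + 42.0 = 57.9
d = sqrt(497.29 + 3352.41) = sqrt(3849.7) = 62.0460

62.0460


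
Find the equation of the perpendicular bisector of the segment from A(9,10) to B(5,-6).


Midpoint = (7, 2)
Slope of AB = dy/dx = -16/(-4) = 4.0000
Perp slope = -dx/dy = -4/16 = -0.2500
b = My - (perp slope)*Mx = 2 + (-4*7)/(-16) = 2 + 1.7500 = 3.7500

y = -0.2500x + 3.7500


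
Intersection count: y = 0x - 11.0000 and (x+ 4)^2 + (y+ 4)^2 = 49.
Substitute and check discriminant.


Substitute y = 0x - 11.0000: (x+ 4)^2 + (0x- 11.0000+ 4)^2 = 49
Expand to Ax^2 + Bx + C = 0, where b-k = -7
A = 1+m^2 = 1
B = 2(m(b-k) - h) = 2(0*(-7) + 4) = 8
C = h^2 + (b-k)^2 - r^2 = 16 + 49 - 49 = 16
disc = B^2-4AC = 64.0000 - 64.0000 = 0
disc = 0

1 intersection point (tangent)


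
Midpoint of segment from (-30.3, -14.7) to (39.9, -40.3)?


Mx = (-30.3 + 39.9)/2 = 9.6/2 = 4.8000
My = (-14.7 - 40.3)/2 = -55.0/2 = -27.5000

(4.8000, -27.5000)


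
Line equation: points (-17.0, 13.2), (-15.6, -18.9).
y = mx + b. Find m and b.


m = (-32.1)/(1.4) = -22.9286
b = y1 - m*x1 = 13.2 - (-32.1*(-17.0))/(1.4) = 13.2 - 389.7857 = -376.5857

y = -22.9286x - 376.5857


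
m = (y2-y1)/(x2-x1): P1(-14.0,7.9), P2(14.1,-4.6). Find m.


dy = -4.6 - 7.9 = -12.5
dx = 14.1 + 14.0 = 28.1
m = -12.5/28.1 = -0.4448

m = -0.4448


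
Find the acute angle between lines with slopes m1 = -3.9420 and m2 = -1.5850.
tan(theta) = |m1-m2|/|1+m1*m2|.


m1-m2 = -2.357
1+m1*m2 = 7.24807
tan(theta) = |-2.357/7.24807| = 0.325190
theta = arctan(|-2.357/7.24807|) = 18.0140 degrees (acute angle)

18.0140 degrees


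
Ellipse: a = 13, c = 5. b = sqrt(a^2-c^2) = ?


b^2 = 13^2 - (5)^2 = 169 - 25 = 144
b = sqrt(144) = 12

b = 12


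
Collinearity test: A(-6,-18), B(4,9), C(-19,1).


-6*(9-1) + 4*(1+ 18) - 19*(-18-9)
= -48 + 76 + 513 = 541

No, not collinear (determinant = 541)


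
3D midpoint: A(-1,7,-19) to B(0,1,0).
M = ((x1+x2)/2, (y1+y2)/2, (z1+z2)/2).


Mx = (-1+0)/2 = -0.5000
My = (7+1)/2 = 4.0000
Mz = (-19+0)/2 = -9.5000

M = (-0.5000, 4.0000, -9.5000)


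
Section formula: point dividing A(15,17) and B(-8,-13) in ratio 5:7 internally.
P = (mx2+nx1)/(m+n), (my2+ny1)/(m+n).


Px = (5*(-8) + 7*15)/12 = 65/12 = 5.4167
Py = (5*(-13) + 7*17)/12 = 54/12 = 4.5000

P = (5.4167, 4.5000)


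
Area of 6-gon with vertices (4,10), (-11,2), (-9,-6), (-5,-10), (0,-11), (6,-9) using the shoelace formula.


sum(xi*y_{i+1}) = 4*2 - 11*(-6) - 9*(-10) - 5*(-11) + 0*(-9) + 6*10 = 279
sum(yi*x_{i+1}) = 10*(-11) + 2*(-9) - 6*(-5) - 10*0 - 11*6 - 9*4 = -200
Area = |279 + 200|/2 = 479/2 = 239.5000

239.5000 sq units


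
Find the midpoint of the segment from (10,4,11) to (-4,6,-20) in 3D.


Mx = (10- 4)/2 = 3.0000
My = (4+6)/2 = 5.0000
Mz = (11- 20)/2 = -4.5000

M = (3.0000, 5.0000, -4.5000)


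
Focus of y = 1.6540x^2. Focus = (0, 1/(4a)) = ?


a = 1.6540
4a = 6.6160
focus = (0, 1/6.6160) = (0, 0.1511)

Focus = (0, 0.1511)


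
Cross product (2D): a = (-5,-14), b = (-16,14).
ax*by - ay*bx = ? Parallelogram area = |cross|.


cross = -5*14 + 14*(-16) = -70 - 224 = -294
Parallelogram area = |-294| = 294

cross = -294, parallelogram area = 294


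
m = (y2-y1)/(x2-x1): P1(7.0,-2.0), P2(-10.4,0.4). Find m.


dy = 0.4 + 2.0 = 2.4
dx = -10.4 - 7.0 = -17.4
m = 2.4/(-17.4) = -0.1379

m = -0.1379


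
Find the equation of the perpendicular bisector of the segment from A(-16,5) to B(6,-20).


Midpoint = (-5, -7.5)
Slope of AB = dy/dx = -25/22 = -1.1364
Perp slope = -dx/dy = 22/25 = 0.8800
b = My - (perp slope)*Mx = -7.5 + (22*(-5))/(-25) = -7.5 + 4.4000 = -3.1000

y = 0.8800x - 3.1000


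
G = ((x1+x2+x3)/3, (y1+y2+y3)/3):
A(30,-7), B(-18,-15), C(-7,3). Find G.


Gx = (30- 18- 7)/3 = 5/3 = 1.6667
Gy = (-7- 15+3)/3 = -19/3 = -6.3333

G = (1.6667, -6.3333)


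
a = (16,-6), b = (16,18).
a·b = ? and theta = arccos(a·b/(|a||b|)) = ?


a·b = 16*16 - 6*18 = 256 - 108 = 148
|a| = sqrt(256+36) = 17.0880
|b| = sqrt(256+324) = 24.0832
cos(theta) = 148/(sqrt(292)*sqrt(580)) = 148/sqrt(169360) = 0.359630
theta = arccos(148/sqrt(169360)) = 68.9225 degrees

a·b = 148, theta = 68.9225 deg


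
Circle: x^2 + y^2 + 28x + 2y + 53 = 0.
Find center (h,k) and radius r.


h = -D/2 = -28/2 = -14
k = -E/2 = -2/2 = -1
r^2 = h^2 + k^2 - F = 196 + 1 - 53 = 144
r = 12

Center (-14, -1), radius = 12


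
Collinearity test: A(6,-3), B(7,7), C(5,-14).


6*(7+ 14) + 7*(-14+ 3) + 5*(-3-7)
= 126 - 77 - 50 = -1

No, not collinear (determinant = -1)


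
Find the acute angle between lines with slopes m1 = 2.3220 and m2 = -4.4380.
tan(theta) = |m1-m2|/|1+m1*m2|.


m1-m2 = 6.76
1+m1*m2 = -9.305036
tan(theta) = |6.76/(-9.305036)| = 0.726488
theta = arctan(|6.76/(-9.305036)|) = 35.9980 degrees (acute angle)

35.9980 degrees


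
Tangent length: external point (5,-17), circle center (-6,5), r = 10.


d = sqrt((5+ 6)^2 + (-17-5)^2) = sqrt(121+484) = 24.5967
L = sqrt(605.0000 - 100) = sqrt(505.0000) = 22.4722

22.4722


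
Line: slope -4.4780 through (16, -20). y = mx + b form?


y + 20 = -4.4780(x - 16)
y = -4.4780x - 20 + 4.4780*16
y = -4.4780x + 51.6480

y = -4.4780x + 51.6480


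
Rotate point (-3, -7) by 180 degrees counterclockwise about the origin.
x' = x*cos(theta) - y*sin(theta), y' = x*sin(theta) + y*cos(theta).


cos(180) = -1, sin(180) = 0
x' = -3*(-1) + 7*0 = 3
y' = -3*0 - 7*(-1) = 7

(3, 7)


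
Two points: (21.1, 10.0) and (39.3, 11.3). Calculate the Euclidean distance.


dx = 39.3 - 21.1 = 18.2
dy = 11.3 - 10.0 = 1.3
d = sqrt(331.24 + 1.69) = sqrt(332.93) = 18.2464

18.2464


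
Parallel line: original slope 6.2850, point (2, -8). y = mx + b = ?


Parallel lines have equal slopes.
m2 = 6.2850
b2 = -8 - 6.2850*2 = -20.5700

y = 6.2850x - 20.5700


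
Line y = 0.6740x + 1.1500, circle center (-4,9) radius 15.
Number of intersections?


Substitute y = 0.6740x + 1.1500: (x+ 4)^2 + (0.6740x+1.1500-9)^2 = 225
Expand to Ax^2 + Bx + C = 0, where b-k = -7.85
A = 1+m^2 = 1.454276
B = 2(m(b-k) - h) = 2(0.6740*(-7.85) + 4) = -2.5818
C = h^2 + (b-k)^2 - r^2 = 16 + 61.6225 - 225 = -147.3775
disc = B^2-4AC = 6.6657 + 857.3102 = 863.9759
disc > 0

2 intersection points


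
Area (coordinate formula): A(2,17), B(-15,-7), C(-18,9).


2*(-7-9) = -32
-15*(9-17) = 120
-18*(17+ 7) = -432
sum = -344
Area = |-344|/2 = 172.0000

172.0000 sq units


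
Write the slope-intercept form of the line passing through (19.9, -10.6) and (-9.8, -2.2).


m = (8.4)/(-29.7) = -0.2828
b = y1 - m*x1 = -10.6 - (8.4*19.9)/(-29.7) = -10.6 + 5.6283 = -4.9717

y = -0.2828x - 4.9717


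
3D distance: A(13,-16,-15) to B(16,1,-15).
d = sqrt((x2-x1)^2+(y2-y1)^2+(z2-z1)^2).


dx=3, dy=17, dz=0
d = sqrt(9+289+0) = sqrt(298) = 17.2627

17.2627


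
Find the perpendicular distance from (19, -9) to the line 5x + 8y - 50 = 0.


|5*19 + 8*(-9) - 50| = |-27| = 27
sqrt(25 + 64) = sqrt(89) = 9.4340
d = 27/sqrt(89) = 2.8620

2.8620


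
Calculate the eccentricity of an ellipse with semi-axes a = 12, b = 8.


c = sqrt(144-64) = sqrt(80) = 8.9443
e = c/a = sqrt(80)/12 = 0.7454

e = 0.7454


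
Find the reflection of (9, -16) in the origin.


Reflection rule for origin: (-x, -y)
(9, -16) -> (-9, 16)

(-9, 16)


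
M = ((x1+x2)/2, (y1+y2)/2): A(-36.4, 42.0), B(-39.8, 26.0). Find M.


Mx = (-36.4 - 39.8)/2 = -76.2/2 = -38.1000
My = (42.0 + 26.0)/2 = 68.0/2 = 34.0000

(-38.1000, 34.0000)


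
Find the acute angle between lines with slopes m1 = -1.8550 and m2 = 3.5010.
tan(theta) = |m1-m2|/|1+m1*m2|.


m1-m2 = -5.356
1+m1*m2 = -5.494355
tan(theta) = |-5.356/(-5.494355)| = 0.974819
theta = arctan(|-5.356/(-5.494355)|) = 44.2694 degrees (acute angle)

44.2694 degrees


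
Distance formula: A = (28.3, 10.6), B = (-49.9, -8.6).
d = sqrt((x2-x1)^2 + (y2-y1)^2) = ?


dx = -49.9 - 28.3 = -78.2
dy = -8.6 - 10.6 = -19.2
d = sqrt(6115.24 + 368.64) = sqrt(6483.88) = 80.5225

80.5225


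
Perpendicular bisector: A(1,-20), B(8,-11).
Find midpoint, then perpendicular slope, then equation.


Midpoint = (4.5, -15.5)
Slope of AB = dy/dx = 9/7 = 1.2857
Perp slope = -dx/dy = -7/9 = -0.7778
b = My - (perp slope)*Mx = -15.5 + (7*4.5)/9 = -15.5 + 3.5000 = -12.0000

y = -0.7778x - 12.0000


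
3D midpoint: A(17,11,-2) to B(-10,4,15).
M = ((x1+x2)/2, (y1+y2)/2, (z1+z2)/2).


Mx = (17- 10)/2 = 3.5000
My = (11+4)/2 = 7.5000
Mz = (-2+15)/2 = 6.5000

M = (3.5000, 7.5000, 6.5000)


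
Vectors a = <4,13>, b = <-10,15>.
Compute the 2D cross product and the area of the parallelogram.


cross = 4*15 - 13*(-10) = 60 + 130 = 190
Parallelogram area = |190| = 190

cross = 190, parallelogram area = 190


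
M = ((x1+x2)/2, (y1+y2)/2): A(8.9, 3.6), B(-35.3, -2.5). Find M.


Mx = (8.9 - 35.3)/2 = -26.4/2 = -13.2000
My = (3.6 - 2.5)/2 = 1.1/2 = 0.5500

(-13.2000, 0.5500)


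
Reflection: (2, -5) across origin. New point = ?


Reflection rule for origin: (-x, -y)
(2, -5) -> (-2, 5)

(-2, 5)


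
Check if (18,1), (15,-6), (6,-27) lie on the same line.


18*(-6+ 27) + 15*(-27-1) + 6*(1+ 6)
= 378 - 420 + 42 = 0

Yes, collinear (determinant = 0)


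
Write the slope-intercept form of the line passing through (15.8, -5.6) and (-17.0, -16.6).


m = (-11)/(-32.8) = 0.3354
b = y1 - m*x1 = -5.6 - (-11*15.8)/(-32.8) = -5.6 - 5.2988 = -10.8988

y = 0.3354x - 10.8988


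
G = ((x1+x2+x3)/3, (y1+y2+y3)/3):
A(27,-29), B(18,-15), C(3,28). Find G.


Gx = (27+18+3)/3 = 48/3 = 16.0000
Gy = (-29- 15+28)/3 = -16/3 = -5.3333

G = (16.0000, -5.3333)


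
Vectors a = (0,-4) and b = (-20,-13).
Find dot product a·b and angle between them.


a·b = 0*(-20) - 4*(-13) = 0 + 52 = 52
|a| = sqrt(0+16) = 4.0000
|b| = sqrt(400+169) = 23.8537
cos(theta) = 52/(sqrt(16)*sqrt(569)) = 52/sqrt(9104) = 0.544988
theta = arccos(52/sqrt(9104)) = 56.9761 degrees

a·b = 52, theta = 56.9761 deg


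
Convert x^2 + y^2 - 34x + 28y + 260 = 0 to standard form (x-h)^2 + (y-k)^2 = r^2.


h = -D/2 = 34/2 = 17
k = -E/2 = -28/2 = -14
r^2 = h^2 + k^2 - F = 289 + 196 - 260 = 225
r = 15

Center (17, -14), radius = 15


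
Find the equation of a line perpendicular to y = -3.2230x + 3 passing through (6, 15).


Perpendicular slope = -1/m1 = -1/(-3.2230) = 0.3103
b2 = y0 - m2*x0 = 15 + 6/(-3.2230) = 15 - 1.8616 = 13.1384

y = 0.3103x + 13.1384


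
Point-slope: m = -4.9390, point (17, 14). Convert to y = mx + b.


y - 14 = -4.9390(x - 17)
y = -4.9390x + 14 + 4.9390*17
y = -4.9390x + 97.9630

y = -4.9390x + 97.9630


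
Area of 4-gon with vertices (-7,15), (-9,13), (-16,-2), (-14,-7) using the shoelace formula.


sum(xi*y_{i+1}) = -7*13 - 9*(-2) - 16*(-7) - 14*15 = -171
sum(yi*x_{i+1}) = 15*(-9) + 13*(-16) - 2*(-14) - 7*(-7) = -266
Area = |-171 + 266|/2 = 95/2 = 47.5000

47.5000 sq units


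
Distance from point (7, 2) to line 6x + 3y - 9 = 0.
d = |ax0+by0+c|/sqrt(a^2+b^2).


|6*7 + 3*2 - 9| = |39| = 39
sqrt(36 + 9) = sqrt(45) = 6.7082
d = 39/sqrt(45) = 5.8138

5.8138


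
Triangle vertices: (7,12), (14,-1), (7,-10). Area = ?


7*(-1+ 10) = 63
14*(-10-12) = -308
7*(12+ 1) = 91
sum = -154
Area = |-154|/2 = 77.0000

77.0000 sq units


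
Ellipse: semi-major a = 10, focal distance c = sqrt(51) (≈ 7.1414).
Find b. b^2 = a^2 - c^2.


b^2 = 10^2 - (sqrt(51))^2 = 100 - 51 = 49
b = sqrt(49) = 7

b = 7


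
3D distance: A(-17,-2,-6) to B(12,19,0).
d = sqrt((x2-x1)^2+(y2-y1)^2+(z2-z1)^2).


dx=29, dy=21, dz=6
d = sqrt(841+441+36) = sqrt(1318) = 36.3043

36.3043


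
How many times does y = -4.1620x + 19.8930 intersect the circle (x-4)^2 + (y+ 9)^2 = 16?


Substitute y = -4.1620x + 19.8930: (x-4)^2 + (-4.1620x+19.8930+ 9)^2 = 16
Expand to Ax^2 + Bx + C = 0, where b-k = 28.893
A = 1+m^2 = 18.322244
B = 2(m(b-k) - h) = 2(-4.1620*28.893 - 4) = -248.505332
C = h^2 + (b-k)^2 - r^2 = 16 + 834.805449 - 16 = 834.805449
disc = B^2-4AC = 61754.9000 - 61182.0365 = 572.8635
disc > 0

2 intersection points


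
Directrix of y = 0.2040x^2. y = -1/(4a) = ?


a = 0.2040
1/(4a) = 1.2255
directrix: y = -1.2255 = -1.2255

y = -1.2255


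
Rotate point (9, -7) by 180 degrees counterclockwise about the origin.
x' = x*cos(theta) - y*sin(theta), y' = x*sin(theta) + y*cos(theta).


cos(180) = -1, sin(180) = 0
x' = 9*(-1) + 7*0 = -9
y' = 9*0 - 7*(-1) = 7

(-9, 7)


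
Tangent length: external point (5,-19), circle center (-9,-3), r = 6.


d = sqrt((5+ 9)^2 + (-19+ 3)^2) = sqrt(196+256) = 21.2603
L = sqrt(452.0000 - 36) = sqrt(416.0000) = 20.3961

20.3961


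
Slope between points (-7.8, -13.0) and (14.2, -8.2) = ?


dy = -8.2 + 13.0 = 4.8
dx = 14.2 + 7.8 = 22.0
m = 4.8/22.0 = 0.2182

m = 0.2182


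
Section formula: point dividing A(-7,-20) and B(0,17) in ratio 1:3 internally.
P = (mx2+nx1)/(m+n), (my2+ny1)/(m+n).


Px = (1*0 + 3*(-7))/4 = -21/4 = -5.2500
Py = (1*17 + 3*(-20))/4 = -43/4 = -10.7500

P = (-5.2500, -10.7500)


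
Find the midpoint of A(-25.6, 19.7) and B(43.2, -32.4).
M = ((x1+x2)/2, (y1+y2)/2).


Mx = (-25.6 + 43.2)/2 = 17.6/2 = 8.8000
My = (19.7 - 32.4)/2 = -12.7/2 = -6.3500

(8.8000, -6.3500)


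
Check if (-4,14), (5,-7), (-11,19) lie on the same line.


-4*(-7-19) + 5*(19-14) - 11*(14+ 7)
= 104 + 25 - 231 = -102

No, not collinear (determinant = -102)


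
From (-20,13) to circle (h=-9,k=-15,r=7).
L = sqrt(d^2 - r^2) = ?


d = sqrt((-20+ 9)^2 + (13+ 15)^2) = sqrt(121+784) = 30.0832
L = sqrt(905.0000 - 49) = sqrt(856.0000) = 29.2575

29.2575


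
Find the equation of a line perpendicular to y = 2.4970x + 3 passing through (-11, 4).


Perpendicular slope = -1/m1 = -1/2.4970 = -0.4005
b2 = y0 - m2*x0 = 4 - 11/2.4970 = 4 - 4.4053 = -0.4053

y = -0.4005x - 0.4053


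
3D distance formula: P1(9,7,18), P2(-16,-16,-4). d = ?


dx=-25, dy=-23, dz=-22
d = sqrt(625+529+484) = sqrt(1638) = 40.4722

40.4722


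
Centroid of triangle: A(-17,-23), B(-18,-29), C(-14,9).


Gx = (-17- 18- 14)/3 = -49/3 = -16.3333
Gy = (-23- 29+9)/3 = -43/3 = -14.3333

G = (-16.3333, -14.3333)


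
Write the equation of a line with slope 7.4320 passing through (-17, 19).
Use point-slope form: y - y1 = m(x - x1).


y - 19 = 7.4320(x + 17)
y = 7.4320x + 19 - 7.4320*(-17)
y = 7.4320x + 145.3440

y = 7.4320x + 145.3440


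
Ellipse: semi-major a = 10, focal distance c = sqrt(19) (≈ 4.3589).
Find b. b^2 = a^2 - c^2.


b^2 = 10^2 - (sqrt(19))^2 = 100 - 19 = 81
b = sqrt(81) = 9

b = 9


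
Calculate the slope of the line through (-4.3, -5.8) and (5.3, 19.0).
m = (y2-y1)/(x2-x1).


dy = 19.0 + 5.8 = 24.8
dx = 5.3 + 4.3 = 9.6
m = 24.8/9.6 = 2.5833

m = 2.5833


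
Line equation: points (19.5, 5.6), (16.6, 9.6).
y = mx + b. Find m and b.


m = (4.0)/(-2.9) = -1.3793
b = y1 - m*x1 = 5.6 - (4.0*19.5)/(-2.9) = 5.6 + 26.8966 = 32.4966

y = -1.3793x + 32.4966


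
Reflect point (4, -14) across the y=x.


Reflection rule for y=x: (y, x)
(4, -14) -> (-14, 4)

(-14, 4)


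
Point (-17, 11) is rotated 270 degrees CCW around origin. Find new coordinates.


cos(270) = 0, sin(270) = -1
x' = -17*0 - 11*(-1) = 11
y' = -17*(-1) + 11*0 = 17

(11, 17)


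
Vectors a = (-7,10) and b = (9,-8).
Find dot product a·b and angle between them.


a·b = -7*9 + 10*(-8) = -63 - 80 = -143
|a| = sqrt(49+100) = 12.2066
|b| = sqrt(81+64) = 12.0416
cos(theta) = -143/(sqrt(149)*sqrt(145)) = -143/sqrt(21605) = -0.972879
theta = arccos(-143/sqrt(21605)) = 166.6256 degrees

a·b = -143, theta = 166.6256 deg


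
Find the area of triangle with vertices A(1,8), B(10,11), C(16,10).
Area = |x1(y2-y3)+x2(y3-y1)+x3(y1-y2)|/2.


1*(11-10) = 1
10*(10-8) = 20
16*(8-11) = -48
sum = -27
Area = |-27|/2 = 13.5000

13.5000 sq units


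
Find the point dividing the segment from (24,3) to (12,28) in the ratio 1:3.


Px = (1*12 + 3*24)/4 = 84/4 = 21.0000
Py = (1*28 + 3*3)/4 = 37/4 = 9.2500

P = (21.0000, 9.2500)


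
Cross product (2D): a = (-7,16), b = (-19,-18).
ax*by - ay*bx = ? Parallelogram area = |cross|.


cross = -7*(-18) - 16*(-19) = 126 + 304 = 430
Parallelogram area = |430| = 430

cross = 430, parallelogram area = 430


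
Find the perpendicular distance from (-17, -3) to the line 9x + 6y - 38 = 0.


|9*(-17) + 6*(-3) - 38| = |-209| = 209
sqrt(81 + 36) = sqrt(117) = 10.8167
d = 209/sqrt(117) = 19.3221

19.3221


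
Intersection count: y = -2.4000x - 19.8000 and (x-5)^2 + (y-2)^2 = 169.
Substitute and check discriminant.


Substitute y = -2.4000x - 19.8000: (x-5)^2 + (-2.4000x- 19.8000-2)^2 = 169
Expand to Ax^2 + Bx + C = 0, where b-k = -21.8
A = 1+m^2 = 6.76
B = 2(m(b-k) - h) = 2(-2.4000*(-21.8) - 5) = 94.64
C = h^2 + (b-k)^2 - r^2 = 25 + 475.24 - 169 = 331.24
disc = B^2-4AC = 8956.7296 - 8956.7296 = 0
disc = 0

1 intersection point (tangent)


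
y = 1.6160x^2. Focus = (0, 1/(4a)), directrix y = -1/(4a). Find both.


a = 1.6160
1/(4a) = 0.1547
Focus = (0, 0.1547)
Directrix: y = -0.1547

Focus = (0, 0.1547), Directrix: y = -0.1547


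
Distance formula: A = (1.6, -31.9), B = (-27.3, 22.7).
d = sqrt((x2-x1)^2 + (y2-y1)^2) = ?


dx = -27.3 - 1.6 = -28.9
dy = 22.7 + 31.9 = 54.6
d = sqrt(835.21 + 2981.16) = sqrt(3816.37) = 61.7768

61.7768


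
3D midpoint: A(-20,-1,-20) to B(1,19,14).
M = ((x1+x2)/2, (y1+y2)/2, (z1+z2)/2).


Mx = (-20+1)/2 = -9.5000
My = (-1+19)/2 = 9.0000
Mz = (-20+14)/2 = -3.0000

M = (-9.5000, 9.0000, -3.0000)


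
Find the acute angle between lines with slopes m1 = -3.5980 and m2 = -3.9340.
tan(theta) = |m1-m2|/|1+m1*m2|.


m1-m2 = 0.336
1+m1*m2 = 15.154532
tan(theta) = |0.336/15.154532| = 0.022172
theta = arctan(|0.336/15.154532|) = 1.2701 degrees (acute angle)

1.2701 degrees


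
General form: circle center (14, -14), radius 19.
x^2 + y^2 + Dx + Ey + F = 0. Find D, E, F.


(x-14)^2 + (y+ 14)^2 = 19^2
D = -2h = -28, E = -2k = 28
F = h^2+k^2-r^2 = 196+196-361 = 31

D = -28, E = 28, F = 31


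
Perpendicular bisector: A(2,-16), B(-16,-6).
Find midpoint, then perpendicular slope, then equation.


Midpoint = (-7, -11)
Slope of AB = dy/dx = 10/(-18) = -0.5556
Perp slope = -dx/dy = 18/10 = 1.8000
b = My - (perp slope)*Mx = -11 + (-18*(-7))/10 = -11 + 12.6000 = 1.6000

y = 1.8000x + 1.6000


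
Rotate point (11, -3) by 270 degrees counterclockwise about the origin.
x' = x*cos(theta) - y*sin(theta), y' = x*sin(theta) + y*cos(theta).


cos(270) = 0, sin(270) = -1
x' = 11*0 + 3*(-1) = -3
y' = 11*(-1) - 3*0 = -11

(-3, -11)


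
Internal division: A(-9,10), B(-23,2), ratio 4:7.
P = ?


Px = (4*(-23) + 7*(-9))/11 = -155/11 = -14.0909
Py = (4*2 + 7*10)/11 = 78/11 = 7.0909

P = (-14.0909, 7.0909)


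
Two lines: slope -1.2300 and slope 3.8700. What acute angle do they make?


m1-m2 = -5.1
1+m1*m2 = -3.7601
tan(theta) = |-5.1/(-3.7601)| = 1.356347
theta = arctan(|-5.1/(-3.7601)|) = 53.5996 degrees (acute angle)

53.5996 degrees


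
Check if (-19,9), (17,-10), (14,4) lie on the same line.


-19*(-10-4) + 17*(4-9) + 14*(9+ 10)
= 266 - 85 + 266 = 447

No, not collinear (determinant = 447)


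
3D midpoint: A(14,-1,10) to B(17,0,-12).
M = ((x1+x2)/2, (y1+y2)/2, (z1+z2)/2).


Mx = (14+17)/2 = 15.5000
My = (-1+0)/2 = -0.5000
Mz = (10- 12)/2 = -1.0000

M = (15.5000, -0.5000, -1.0000)


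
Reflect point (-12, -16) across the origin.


Reflection rule for origin: (-x, -y)
(-12, -16) -> (12, 16)

(12, 16)


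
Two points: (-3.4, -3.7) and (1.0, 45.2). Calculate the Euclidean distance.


dx = 1.0 + 3.4 = 4.4
dy = 45.2 + 3.7 = 48.9
d = sqrt(19.36 + 2391.21) = sqrt(2410.57) = 49.0976

49.0976


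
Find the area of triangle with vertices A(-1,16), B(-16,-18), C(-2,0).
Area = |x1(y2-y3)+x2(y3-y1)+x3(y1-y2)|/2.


-1*(-18-0) = 18
-16*(0-16) = 256
-2*(16+ 18) = -68
sum = 206
Area = |206|/2 = 103.0000

103.0000 sq units


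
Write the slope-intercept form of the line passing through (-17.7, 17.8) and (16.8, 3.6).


m = (-14.2)/(34.5) = -0.4116
b = y1 - m*x1 = 17.8 - (-14.2*(-17.7))/(34.5) = 17.8 - 7.2852 = 10.5148

y = -0.4116x + 10.5148


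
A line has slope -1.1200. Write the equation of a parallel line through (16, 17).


Parallel lines have equal slopes.
m2 = -1.1200
b2 = 17 + 1.1200*16 = 34.9200

y = -1.1200x + 34.9200


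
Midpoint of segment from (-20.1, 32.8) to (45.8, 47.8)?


Mx = (-20.1 + 45.8)/2 = 25.7/2 = 12.8500
My = (32.8 + 47.8)/2 = 80.6/2 = 40.3000

(12.8500, 40.3000)


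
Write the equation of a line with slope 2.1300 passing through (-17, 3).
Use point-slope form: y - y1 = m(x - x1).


y - 3 = 2.1300(x + 17)
y = 2.1300x + 3 - 2.1300*(-17)
y = 2.1300x + 39.2100

y = 2.1300x + 39.2100


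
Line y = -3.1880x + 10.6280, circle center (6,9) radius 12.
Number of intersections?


Substitute y = -3.1880x + 10.6280: (x-6)^2 + (-3.1880x+10.6280-9)^2 = 144
Expand to Ax^2 + Bx + C = 0, where b-k = 1.628
A = 1+m^2 = 11.163344
B = 2(m(b-k) - h) = 2(-3.1880*1.628 - 6) = -22.380128
C = h^2 + (b-k)^2 - r^2 = 36 + 2.650384 - 144 = -105.349616
disc = B^2-4AC = 500.8701 + 4704.2160 = 5205.0861
disc > 0

2 intersection points


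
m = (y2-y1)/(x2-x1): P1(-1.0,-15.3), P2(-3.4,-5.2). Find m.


dy = -5.2 + 15.3 = 10.1
dx = -3.4 + 1.0 = -2.4
m = 10.1/(-2.4) = -4.2083

m = -4.2083


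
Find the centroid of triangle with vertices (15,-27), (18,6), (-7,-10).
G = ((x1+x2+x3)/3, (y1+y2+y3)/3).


Gx = (15+18- 7)/3 = 26/3 = 8.6667
Gy = (-27+6- 10)/3 = -31/3 = -10.3333

G = (8.6667, -10.3333)


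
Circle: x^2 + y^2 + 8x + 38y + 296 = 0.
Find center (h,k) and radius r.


h = -D/2 = -8/2 = -4
k = -E/2 = -38/2 = -19
r^2 = h^2 + k^2 - F = 16 + 361 - 296 = 81
r = 9

Center (-4, -19), radius = 9


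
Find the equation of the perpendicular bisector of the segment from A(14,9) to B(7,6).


Midpoint = (10.5, 7.5)
Slope of AB = dy/dx = -3/(-7) = 0.4286
Perp slope = -dx/dy = -7/3 = -2.3333
b = My - (perp slope)*Mx = 7.5 + (-7*10.5)/(-3) = 7.5 + 24.5000 = 32.0000

y = -2.3333x + 32.0000


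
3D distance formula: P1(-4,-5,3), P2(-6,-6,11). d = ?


dx=-2, dy=-1, dz=8
d = sqrt(4+1+64) = sqrt(69) = 8.3066

8.3066


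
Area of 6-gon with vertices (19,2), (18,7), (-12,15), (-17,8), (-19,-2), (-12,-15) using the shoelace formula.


sum(xi*y_{i+1}) = 19*7 + 18*15 - 12*8 - 17*(-2) - 19*(-15) - 12*2 = 602
sum(yi*x_{i+1}) = 2*18 + 7*(-12) + 15*(-17) + 8*(-19) - 2*(-12) - 15*19 = -716
Area = |602 + 716|/2 = 1318/2 = 659.0000

659.0000 sq units


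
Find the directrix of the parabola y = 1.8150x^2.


a = 1.8150
1/(4a) = 0.1377
directrix: y = -0.1377 = -0.1377

y = -0.1377


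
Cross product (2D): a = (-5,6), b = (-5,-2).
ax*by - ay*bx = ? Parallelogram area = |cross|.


cross = -5*(-2) - 6*(-5) = 10 + 30 = 40
Parallelogram area = |40| = 40

cross = 40, parallelogram area = 40


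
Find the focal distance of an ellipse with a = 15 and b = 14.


c^2 = 15^2 - 14^2 = 225 - 196 = 29
c = sqrt(29) = 5.3852

c = 5.3852


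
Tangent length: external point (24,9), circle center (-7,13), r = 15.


d = sqrt((24+ 7)^2 + (9-13)^2) = sqrt(961+16) = 31.2570
L = sqrt(977.0000 - 225) = sqrt(752.0000) = 27.4226

27.4226


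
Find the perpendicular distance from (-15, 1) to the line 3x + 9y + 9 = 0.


|3*(-15) + 9*1 + 9| = |-27| = 27
sqrt(9 + 81) = sqrt(90) = 9.4868
d = 27/sqrt(90) = 2.8460

2.8460


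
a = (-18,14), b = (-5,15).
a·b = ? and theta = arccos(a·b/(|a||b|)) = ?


a·b = -18*(-5) + 14*15 = 90 + 210 = 300
|a| = sqrt(324+196) = 22.8035
|b| = sqrt(25+225) = 15.8114
cos(theta) = 300/(sqrt(520)*sqrt(250)) = 300/sqrt(130000) = 0.832050
theta = arccos(300/sqrt(130000)) = 33.6901 degrees

a·b = 300, theta = 33.6901 deg


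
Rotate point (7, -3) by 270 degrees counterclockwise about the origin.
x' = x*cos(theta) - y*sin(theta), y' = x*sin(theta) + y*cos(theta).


cos(270) = 0, sin(270) = -1
x' = 7*0 + 3*(-1) = -3
y' = 7*(-1) - 3*0 = -7

(-3, -7)


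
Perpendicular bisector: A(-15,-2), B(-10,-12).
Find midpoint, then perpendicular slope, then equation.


Midpoint = (-12.5, -7)
Slope of AB = dy/dx = -10/5 = -2.0000
Perp slope = -dx/dy = 5/10 = 0.5000
b = My - (perp slope)*Mx = -7 + (5*(-12.5))/(-10) = -7 + 6.2500 = -0.7500

y = 0.5000x - 0.7500


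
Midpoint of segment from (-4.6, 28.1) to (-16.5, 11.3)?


Mx = (-4.6 - 16.5)/2 = -21.1/2 = -10.5500
My = (28.1 + 11.3)/2 = 39.4/2 = 19.7000

(-10.5500, 19.7000)


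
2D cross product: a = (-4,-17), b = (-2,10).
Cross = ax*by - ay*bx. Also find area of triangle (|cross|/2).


cross = -4*10 + 17*(-2) = -40 - 34 = -74
Triangle area = |-74|/2 = 74/2 = 37.0000

cross = -74, triangle area = 37.0000


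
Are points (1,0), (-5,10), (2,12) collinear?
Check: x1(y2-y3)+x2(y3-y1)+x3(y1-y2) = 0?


1*(10-12) - 5*(12-0) + 2*(0-10)
= -2 - 60 - 20 = -82

No, not collinear (determinant = -82)


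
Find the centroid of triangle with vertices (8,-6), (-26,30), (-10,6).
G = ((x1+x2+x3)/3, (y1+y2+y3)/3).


Gx = (8- 26- 10)/3 = -28/3 = -9.3333
Gy = (-6+30+6)/3 = 30/3 = 10.0000

G = (-9.3333, 10.0000)


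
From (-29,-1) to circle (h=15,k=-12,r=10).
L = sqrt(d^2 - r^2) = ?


d = sqrt((-29-15)^2 + (-1+ 12)^2) = sqrt(1936+121) = 45.3542
L = sqrt(2057.0000 - 100) = sqrt(1957.0000) = 44.2380

44.2380


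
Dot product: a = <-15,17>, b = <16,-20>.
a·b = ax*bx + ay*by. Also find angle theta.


a·b = -15*16 + 17*(-20) = -240 - 340 = -580
|a| = sqrt(225+289) = 22.6716
|b| = sqrt(256+400) = 25.6125
cos(theta) = -580/(sqrt(514)*sqrt(656)) = -580/sqrt(337184) = -0.998837
theta = arccos(-580/sqrt(337184)) = 177.2361 degrees

a·b = -580, theta = 177.2361 deg


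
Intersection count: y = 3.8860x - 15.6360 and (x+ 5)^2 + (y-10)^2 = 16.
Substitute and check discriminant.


Substitute y = 3.8860x - 15.6360: (x+ 5)^2 + (3.8860x- 15.6360-10)^2 = 16
Expand to Ax^2 + Bx + C = 0, where b-k = -25.636
A = 1+m^2 = 16.100996
B = 2(m(b-k) - h) = 2(3.8860*(-25.636) + 5) = -189.242992
C = h^2 + (b-k)^2 - r^2 = 25 + 657.204496 - 16 = 666.204496
disc = B^2-4AC = 35812.9100 - 42906.2237 = -7093.3137
disc < 0

0 intersection points


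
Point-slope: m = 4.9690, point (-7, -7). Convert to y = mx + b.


y + 7 = 4.9690(x + 7)
y = 4.9690x - 7 - 4.9690*(-7)
y = 4.9690x + 27.7830

y = 4.9690x + 27.7830


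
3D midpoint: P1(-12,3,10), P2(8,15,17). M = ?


Mx = (-12+8)/2 = -2.0000
My = (3+15)/2 = 9.0000
Mz = (10+17)/2 = 13.5000

M = (-2.0000, 9.0000, 13.5000)


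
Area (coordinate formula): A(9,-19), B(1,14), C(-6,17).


9*(14-17) = -27
1*(17+ 19) = 36
-6*(-19-14) = 198
sum = 207
Area = |207|/2 = 103.5000

103.5000 sq units


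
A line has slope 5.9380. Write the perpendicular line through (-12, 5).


Perpendicular slope = -1/m1 = -1/5.9380 = -0.1684
b2 = y0 - m2*x0 = 5 - 12/5.9380 = 5 - 2.0209 = 2.9791

y = -0.1684x + 2.9791


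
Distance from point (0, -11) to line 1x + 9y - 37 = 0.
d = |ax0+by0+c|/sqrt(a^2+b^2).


|1*0 + 9*(-11) - 37| = |-136| = 136
sqrt(1 + 81) = sqrt(82) = 9.0554
d = 136/sqrt(82) = 15.0187

15.0187
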